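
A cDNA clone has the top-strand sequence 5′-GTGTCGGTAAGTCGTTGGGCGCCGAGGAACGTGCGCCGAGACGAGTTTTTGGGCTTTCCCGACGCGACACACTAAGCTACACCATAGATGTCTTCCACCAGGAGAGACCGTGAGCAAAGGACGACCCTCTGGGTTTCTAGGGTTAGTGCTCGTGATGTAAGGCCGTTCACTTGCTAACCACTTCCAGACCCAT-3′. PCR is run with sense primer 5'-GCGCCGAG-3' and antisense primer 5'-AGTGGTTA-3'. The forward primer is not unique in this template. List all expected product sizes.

The forward primer GCGCCGAG matches the top strand at positions 19–26, 33–40.
The reverse primer's reverse complement is TAACCACT, matching at positions 175–182.
Each forward site pairs with the reverse site to give a product ending at position 182: sizes 164, 150 bp.

164 bp, 150 bp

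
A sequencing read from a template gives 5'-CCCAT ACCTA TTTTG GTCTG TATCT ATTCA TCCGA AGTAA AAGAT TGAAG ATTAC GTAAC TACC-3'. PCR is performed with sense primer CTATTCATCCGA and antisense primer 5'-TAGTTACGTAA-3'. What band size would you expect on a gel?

39 bp

Forward primer CTATTCATCCGA is found on the top strand at positions 24–35.
Taking the reverse complement of TAGTTACGTAA gives TTACGTAACTA, found at positions 52–62 on the template; the primer anneals here to the top strand with its 3' end pointing upstream.
Amplicon spans positions 24–62: 39 bp.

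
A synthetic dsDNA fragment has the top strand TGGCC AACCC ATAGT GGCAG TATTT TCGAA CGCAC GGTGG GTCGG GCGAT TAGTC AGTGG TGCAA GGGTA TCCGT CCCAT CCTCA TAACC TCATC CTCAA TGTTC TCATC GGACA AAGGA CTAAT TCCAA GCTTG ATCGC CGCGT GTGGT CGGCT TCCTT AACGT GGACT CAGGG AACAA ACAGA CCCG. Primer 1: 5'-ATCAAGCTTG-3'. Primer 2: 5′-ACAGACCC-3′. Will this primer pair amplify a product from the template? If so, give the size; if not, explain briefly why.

Primer 1 (ATCAAGCTTG) has reverse complement CAAGCTTGAT, which matches the top strand at positions 128–137; primer 1 anneals to the top strand there with its 3' end pointing upstream toward position 128.
Primer 2 (ACAGACCC) matches the top strand directly at positions 181–188; it anneals to the bottom strand with its 3' end pointing downstream toward position 188.
The 3' ends diverge (primer 1 extends toward position 1, primer 2 toward position 189), so the primers never converge on a shared product.

No product — the primers' 3' ends point away from each other.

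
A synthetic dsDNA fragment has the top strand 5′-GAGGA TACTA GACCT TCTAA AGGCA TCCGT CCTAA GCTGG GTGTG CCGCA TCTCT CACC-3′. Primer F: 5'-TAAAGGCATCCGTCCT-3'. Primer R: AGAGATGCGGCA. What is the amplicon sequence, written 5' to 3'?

5'-TAAAGGCATCCGTCCTAAGCTGGGTGTGCCGCATCTCT-3'

Scanning the template, TAAAGGCATCCGTCCT occurs at positions 18–33; this primer anneals to the bottom strand there with its 3' end pointing downstream.
The reverse primer's reverse complement is TGCCGCATCTCT, which matches the template at positions 44–55.
The product is the template from position 18 through 55 (38 bp).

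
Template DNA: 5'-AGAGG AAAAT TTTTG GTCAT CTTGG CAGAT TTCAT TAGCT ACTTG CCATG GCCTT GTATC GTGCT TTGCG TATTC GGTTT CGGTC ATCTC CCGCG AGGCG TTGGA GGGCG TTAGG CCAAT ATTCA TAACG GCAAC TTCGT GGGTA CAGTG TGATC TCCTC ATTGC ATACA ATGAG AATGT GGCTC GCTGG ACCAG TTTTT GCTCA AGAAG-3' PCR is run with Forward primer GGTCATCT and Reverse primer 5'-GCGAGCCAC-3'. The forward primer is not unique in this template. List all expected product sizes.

The forward primer GGTCATCT matches the top strand at positions 15–22, 82–89.
The reverse primer's reverse complement is GTGGCTCGC, matching at positions 179–187.
Each forward site pairs with the reverse site to give a product ending at position 187: sizes 173, 106 bp.

173 bp, 106 bp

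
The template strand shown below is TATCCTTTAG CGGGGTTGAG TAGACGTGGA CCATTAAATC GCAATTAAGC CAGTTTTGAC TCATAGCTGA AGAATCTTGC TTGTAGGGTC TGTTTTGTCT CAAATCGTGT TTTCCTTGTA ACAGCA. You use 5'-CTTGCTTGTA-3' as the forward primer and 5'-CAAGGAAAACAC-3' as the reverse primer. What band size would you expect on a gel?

Scanning the template, CTTGCTTGTA occurs at positions 76–85; this primer anneals to the bottom strand there with its 3' end pointing downstream.
The reverse primer's reverse complement is GTGTTTTCCTTG, which matches the template at positions 107–118.
Product length = (reverse-primer end) − (forward-primer start) + 1 = 118 − 76 + 1 = 43 bp.

43 bp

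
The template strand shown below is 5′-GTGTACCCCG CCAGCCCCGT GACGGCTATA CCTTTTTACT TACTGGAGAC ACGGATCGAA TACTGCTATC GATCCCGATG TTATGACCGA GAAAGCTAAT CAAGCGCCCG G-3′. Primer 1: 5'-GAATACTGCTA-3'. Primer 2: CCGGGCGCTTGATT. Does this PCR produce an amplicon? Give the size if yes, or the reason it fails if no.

Yes — a 54 bp product.

Primer 1 (GAATACTGCTA) matches the top strand at positions 58–68; it acts as a forward primer.
Primer 2's reverse complement is AATCAAGCGCCCGG, matching the top strand at positions 98–111; it acts as a reverse primer.
The 3' ends face each other across positions 58–111, giving a 54 bp product.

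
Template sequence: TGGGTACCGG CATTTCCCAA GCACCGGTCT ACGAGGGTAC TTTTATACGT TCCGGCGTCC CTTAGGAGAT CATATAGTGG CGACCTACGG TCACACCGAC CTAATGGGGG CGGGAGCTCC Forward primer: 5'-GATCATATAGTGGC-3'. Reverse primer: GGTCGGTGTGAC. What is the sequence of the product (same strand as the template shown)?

5'-GATCATATAGTGGCGACCTACGGTCACACCGACC-3'

Forward primer GATCATATAGTGGC is found on the top strand at positions 68–81.
The reverse primer's reverse complement is GTCACACCGACC, which matches the template at positions 90–101.
The product is the template from position 68 through 101 (34 bp).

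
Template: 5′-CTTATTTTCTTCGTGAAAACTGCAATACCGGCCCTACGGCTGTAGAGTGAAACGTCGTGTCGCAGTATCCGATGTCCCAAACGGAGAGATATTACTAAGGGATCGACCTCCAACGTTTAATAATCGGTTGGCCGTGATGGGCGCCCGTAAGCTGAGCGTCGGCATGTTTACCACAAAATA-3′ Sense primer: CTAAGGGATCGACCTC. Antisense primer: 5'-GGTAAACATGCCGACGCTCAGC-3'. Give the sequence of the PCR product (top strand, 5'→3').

5'-CTAAGGGATCGACCTCCAACGTTTAATAATCGGTTGGCCGTGATGGGCGCCCGTAAGCTGAGCGTCGGCATGTTTACC-3'

Forward primer CTAAGGGATCGACCTC is found on the top strand at positions 95–110.
Reverse complement of the reverse primer: GCTGAGCGTCGGCATGTTTACC. This occurs on the top strand at positions 151–172.
The product is the template from position 95 through 172 (78 bp).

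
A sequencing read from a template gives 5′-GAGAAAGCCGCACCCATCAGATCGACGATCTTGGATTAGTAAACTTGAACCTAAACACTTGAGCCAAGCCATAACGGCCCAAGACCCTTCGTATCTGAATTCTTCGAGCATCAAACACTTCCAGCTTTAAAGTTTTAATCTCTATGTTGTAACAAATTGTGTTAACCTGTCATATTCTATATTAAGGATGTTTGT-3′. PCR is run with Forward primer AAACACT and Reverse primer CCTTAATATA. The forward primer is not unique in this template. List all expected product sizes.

The forward primer AAACACT matches the top strand at positions 53–59, 113–119.
The reverse primer's reverse complement is TATATTAAGG, matching at positions 178–187.
Each forward site pairs with the reverse site to give a product ending at position 187: sizes 135, 75 bp.

135 bp, 75 bp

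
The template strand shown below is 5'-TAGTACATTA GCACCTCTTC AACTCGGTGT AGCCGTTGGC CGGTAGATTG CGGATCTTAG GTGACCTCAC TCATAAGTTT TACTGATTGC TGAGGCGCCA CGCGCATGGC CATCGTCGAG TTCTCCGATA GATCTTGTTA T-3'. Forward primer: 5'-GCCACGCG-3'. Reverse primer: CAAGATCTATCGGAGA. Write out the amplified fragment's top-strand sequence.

Scanning the template, GCCACGCG occurs at positions 97–104; this primer anneals to the bottom strand there with its 3' end pointing downstream.
The reverse primer's reverse complement is TCTCCGATAGATCTTG, which matches the template at positions 122–137.
The product is the template from position 97 through 137 (41 bp).

5'-GCCACGCGCATGGCCATCGTCGAGTTCTCCGATAGATCTTG-3'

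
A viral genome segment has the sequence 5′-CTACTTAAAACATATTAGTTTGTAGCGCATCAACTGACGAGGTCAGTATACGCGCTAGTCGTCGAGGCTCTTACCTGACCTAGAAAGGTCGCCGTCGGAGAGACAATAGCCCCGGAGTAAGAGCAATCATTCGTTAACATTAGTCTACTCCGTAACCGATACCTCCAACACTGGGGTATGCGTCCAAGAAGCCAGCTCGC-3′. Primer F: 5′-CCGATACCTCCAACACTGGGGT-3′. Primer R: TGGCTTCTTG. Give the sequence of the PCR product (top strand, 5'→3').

Scanning the template, CCGATACCTCCAACACTGGGGT occurs at positions 156–177; this primer anneals to the bottom strand there with its 3' end pointing downstream.
Reverse complement of the reverse primer: CAAGAAGCCA. This occurs on the top strand at positions 185–194.
The product is the template from position 156 through 194 (39 bp).

5'-CCGATACCTCCAACACTGGGGTATGCGTCCAAGAAGCCA-3'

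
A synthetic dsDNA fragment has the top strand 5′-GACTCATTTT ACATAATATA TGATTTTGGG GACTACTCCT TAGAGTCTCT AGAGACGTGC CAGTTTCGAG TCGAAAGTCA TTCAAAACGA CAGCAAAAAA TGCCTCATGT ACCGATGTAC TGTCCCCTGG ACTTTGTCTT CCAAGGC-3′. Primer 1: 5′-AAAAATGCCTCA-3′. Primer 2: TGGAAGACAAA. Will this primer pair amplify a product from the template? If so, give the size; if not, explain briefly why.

Primer 1 (AAAAATGCCTCA) matches the top strand at positions 96–107; it acts as a forward primer.
Primer 2's reverse complement is TTTGTCTTCCA, matching the top strand at positions 133–143; it acts as a reverse primer.
The 3' ends face each other across positions 96–143, giving a 48 bp product.

Yes — a 48 bp product.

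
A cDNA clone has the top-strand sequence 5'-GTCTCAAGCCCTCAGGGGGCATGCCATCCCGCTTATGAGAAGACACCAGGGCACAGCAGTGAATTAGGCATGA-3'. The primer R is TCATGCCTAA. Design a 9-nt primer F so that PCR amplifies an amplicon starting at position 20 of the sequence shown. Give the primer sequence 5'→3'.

5'-CATGCCATC-3'

The reverse primer's reverse complement TTAGGCATGA matches the template at positions 64–73; the product starts at position 20.
The forward primer is identical to the top strand over positions 20–28: CATGCCATC.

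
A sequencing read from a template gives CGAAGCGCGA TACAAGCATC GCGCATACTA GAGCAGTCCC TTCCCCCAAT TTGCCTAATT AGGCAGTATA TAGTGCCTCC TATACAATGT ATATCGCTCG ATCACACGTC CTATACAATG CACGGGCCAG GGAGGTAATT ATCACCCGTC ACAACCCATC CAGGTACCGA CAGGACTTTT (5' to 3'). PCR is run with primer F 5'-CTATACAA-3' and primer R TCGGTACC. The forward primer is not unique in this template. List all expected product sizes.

91 bp, 60 bp

The forward primer CTATACAA matches the top strand at positions 80–87, 111–118.
The reverse primer's reverse complement is GGTACCGA, matching at positions 163–170.
Each forward site pairs with the reverse site to give a product ending at position 170: sizes 91, 60 bp.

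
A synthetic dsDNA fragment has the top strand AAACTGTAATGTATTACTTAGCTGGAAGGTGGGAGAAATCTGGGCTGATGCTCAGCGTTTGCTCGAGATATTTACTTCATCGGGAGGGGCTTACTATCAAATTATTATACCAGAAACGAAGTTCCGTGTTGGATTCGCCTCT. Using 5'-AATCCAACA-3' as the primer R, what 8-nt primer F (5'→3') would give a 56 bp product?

5'-TCGGGAGG-3'

The reverse primer's reverse complement TGTTGGATT matches the template at positions 127–135, so the product ends at position 135.
A 56 bp product then starts at position 135 − 56 + 1 = 80.
The forward primer is identical to the top strand there: TCGGGAGG.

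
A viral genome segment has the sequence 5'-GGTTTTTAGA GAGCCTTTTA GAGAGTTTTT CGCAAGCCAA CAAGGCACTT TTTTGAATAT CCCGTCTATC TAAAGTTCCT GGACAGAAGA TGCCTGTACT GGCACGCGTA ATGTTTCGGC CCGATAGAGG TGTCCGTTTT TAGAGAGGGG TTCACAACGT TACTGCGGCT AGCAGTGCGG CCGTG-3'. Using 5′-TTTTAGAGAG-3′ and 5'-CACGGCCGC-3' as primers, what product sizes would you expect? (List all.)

The forward primer TTTTAGAGAG matches the top strand at positions 4–13, 16–25, 138–147.
The reverse primer's reverse complement is GCGGCCGTG, matching at positions 177–185.
Each forward site pairs with the reverse site to give a product ending at position 185: sizes 182, 170, 48 bp.

182 bp, 170 bp, 48 bp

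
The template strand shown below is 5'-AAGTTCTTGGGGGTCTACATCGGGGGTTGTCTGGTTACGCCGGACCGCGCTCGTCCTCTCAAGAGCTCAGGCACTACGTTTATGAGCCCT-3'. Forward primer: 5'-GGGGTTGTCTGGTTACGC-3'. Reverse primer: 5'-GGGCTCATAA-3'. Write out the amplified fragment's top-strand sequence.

5'-GGGGTTGTCTGGTTACGCCGGACCGCGCTCGTCCTCTCAAGAGCTCAGGCACTACGTTTATGAGCCC-3'

Forward primer GGGGTTGTCTGGTTACGC is found on the top strand at positions 23–40.
Taking the reverse complement of GGGCTCATAA gives TTATGAGCCC, found at positions 80–89 on the template; the primer anneals here to the top strand with its 3' end pointing upstream.
The product is the template from position 23 through 89 (67 bp).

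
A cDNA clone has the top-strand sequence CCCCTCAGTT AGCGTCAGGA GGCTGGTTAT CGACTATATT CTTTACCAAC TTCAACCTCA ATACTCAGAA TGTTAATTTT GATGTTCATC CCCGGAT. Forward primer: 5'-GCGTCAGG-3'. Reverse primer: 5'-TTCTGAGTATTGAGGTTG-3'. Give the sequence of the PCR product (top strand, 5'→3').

5'-GCGTCAGGAGGCTGGTTATCGACTATATTCTTTACCAACTTCAACCTCAATACTCAGAA-3'

Forward primer GCGTCAGG is found on the top strand at positions 12–19.
Reverse complement of the reverse primer: CAACCTCAATACTCAGAA. This occurs on the top strand at positions 53–70.
The product is the template from position 12 through 70 (59 bp).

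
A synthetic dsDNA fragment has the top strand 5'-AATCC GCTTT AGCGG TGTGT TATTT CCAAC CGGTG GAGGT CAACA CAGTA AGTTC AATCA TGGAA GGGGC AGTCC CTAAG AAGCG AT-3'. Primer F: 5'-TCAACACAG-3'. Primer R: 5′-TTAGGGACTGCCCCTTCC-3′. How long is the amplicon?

40 bp

Forward primer TCAACACAG is found on the top strand at positions 40–48.
Reverse complement of the reverse primer: GGAAGGGGCAGTCCCTAA. This occurs on the top strand at positions 62–79.
Amplicon spans positions 40–79: 40 bp.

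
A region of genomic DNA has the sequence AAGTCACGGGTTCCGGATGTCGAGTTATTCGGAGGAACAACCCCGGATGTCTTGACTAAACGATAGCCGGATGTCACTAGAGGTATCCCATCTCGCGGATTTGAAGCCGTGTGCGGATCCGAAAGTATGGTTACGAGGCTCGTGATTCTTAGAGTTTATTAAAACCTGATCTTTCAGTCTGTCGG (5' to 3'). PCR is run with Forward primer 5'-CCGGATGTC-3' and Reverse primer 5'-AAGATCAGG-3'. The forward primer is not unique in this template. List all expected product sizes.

The forward primer CCGGATGTC matches the top strand at positions 13–21, 43–51, 67–75.
The reverse primer's reverse complement is CCTGATCTT, matching at positions 165–173.
Each forward site pairs with the reverse site to give a product ending at position 173: sizes 161, 131, 107 bp.

161 bp, 131 bp, 107 bp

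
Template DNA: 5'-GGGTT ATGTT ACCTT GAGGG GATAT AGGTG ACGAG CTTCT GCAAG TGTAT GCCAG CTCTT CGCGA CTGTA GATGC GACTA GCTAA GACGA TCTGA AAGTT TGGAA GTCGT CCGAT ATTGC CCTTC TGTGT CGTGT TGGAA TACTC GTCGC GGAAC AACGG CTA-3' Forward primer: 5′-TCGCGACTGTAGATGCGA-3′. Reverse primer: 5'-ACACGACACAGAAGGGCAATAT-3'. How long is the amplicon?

76 bp

Scanning the template, TCGCGACTGTAGATGCGA occurs at positions 60–77; this primer anneals to the bottom strand there with its 3' end pointing downstream.
Taking the reverse complement of ACACGACACAGAAGGGCAATAT gives ATATTGCCCTTCTGTGTCGTGT, found at positions 114–135 on the template; the primer anneals here to the top strand with its 3' end pointing upstream.
The product runs from position 60 to position 135, so its length is 135 − 60 + 1 = 76 bp.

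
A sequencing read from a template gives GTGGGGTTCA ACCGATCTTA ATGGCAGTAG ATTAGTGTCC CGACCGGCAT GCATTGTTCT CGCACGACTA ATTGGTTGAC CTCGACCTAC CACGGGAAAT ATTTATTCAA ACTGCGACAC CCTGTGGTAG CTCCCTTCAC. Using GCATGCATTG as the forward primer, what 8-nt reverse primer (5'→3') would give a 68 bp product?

The forward primer binds at positions 47–56, so a 68 bp product ends at position 47 + 68 − 1 = 114.
The reverse primer anneals to the top strand over positions 107–114, i.e. to TCAAACTG.
Its sequence written 5'→3' is the reverse complement: CAGTTTGA.

5'-CAGTTTGA-3'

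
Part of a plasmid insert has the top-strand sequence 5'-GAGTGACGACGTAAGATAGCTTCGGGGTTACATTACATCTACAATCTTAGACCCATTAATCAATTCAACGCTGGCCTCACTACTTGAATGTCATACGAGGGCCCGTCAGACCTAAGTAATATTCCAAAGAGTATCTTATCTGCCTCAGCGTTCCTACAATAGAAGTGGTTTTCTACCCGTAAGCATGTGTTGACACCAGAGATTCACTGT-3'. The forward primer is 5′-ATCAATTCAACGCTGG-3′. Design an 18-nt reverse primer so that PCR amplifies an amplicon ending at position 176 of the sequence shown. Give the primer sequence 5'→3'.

The forward primer binds at positions 59–74; the product's 3' end on the top strand is position 176.
The reverse primer anneals to the top strand over positions 159–176, i.e. to ATAGAAGTGGTTTTCTAC.
Its sequence written 5'→3' is the reverse complement: GTAGAAAACCACTTCTAT.

5'-GTAGAAAACCACTTCTAT-3'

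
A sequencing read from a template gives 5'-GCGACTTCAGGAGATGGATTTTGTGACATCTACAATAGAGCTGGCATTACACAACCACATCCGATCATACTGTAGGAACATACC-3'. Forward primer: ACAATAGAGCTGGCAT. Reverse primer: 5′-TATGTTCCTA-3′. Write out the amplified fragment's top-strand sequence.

5'-ACAATAGAGCTGGCATTACACAACCACATCCGATCATACTGTAGGAACATA-3'

The forward primer matches the template at positions 32–47.
Reverse complement of the reverse primer: TAGGAACATA. This occurs on the top strand at positions 73–82.
The product is the template from position 32 through 82 (51 bp).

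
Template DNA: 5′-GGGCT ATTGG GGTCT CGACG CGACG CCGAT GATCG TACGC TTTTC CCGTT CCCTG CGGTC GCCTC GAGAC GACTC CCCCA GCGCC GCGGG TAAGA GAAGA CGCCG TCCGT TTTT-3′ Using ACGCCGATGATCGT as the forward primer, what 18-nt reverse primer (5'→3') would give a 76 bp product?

The forward primer binds at positions 23–36, so a 76 bp product ends at position 23 + 76 − 1 = 98.
The reverse primer anneals to the top strand over positions 81–98, i.e. to GCGCCGCGGGTAAGAGAA.
Its sequence written 5'→3' is the reverse complement: TTCTCTTACCCGCGGCGC.

5'-TTCTCTTACCCGCGGCGC-3'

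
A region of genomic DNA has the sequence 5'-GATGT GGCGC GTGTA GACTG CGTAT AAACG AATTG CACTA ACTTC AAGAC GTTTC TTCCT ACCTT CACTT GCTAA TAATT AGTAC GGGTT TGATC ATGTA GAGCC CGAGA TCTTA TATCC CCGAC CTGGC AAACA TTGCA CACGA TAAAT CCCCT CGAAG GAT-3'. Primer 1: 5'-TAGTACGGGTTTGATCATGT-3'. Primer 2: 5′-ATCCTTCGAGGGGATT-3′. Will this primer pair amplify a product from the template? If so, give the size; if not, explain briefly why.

Yes — an 84 bp product.

Primer 1 (TAGTACGGGTTTGATCATGT) matches the top strand at positions 80–99; it acts as a forward primer.
Primer 2's reverse complement is AATCCCCTCGAAGGAT, matching the top strand at positions 148–163; it acts as a reverse primer.
The 3' ends face each other across positions 80–163, giving an 84 bp product.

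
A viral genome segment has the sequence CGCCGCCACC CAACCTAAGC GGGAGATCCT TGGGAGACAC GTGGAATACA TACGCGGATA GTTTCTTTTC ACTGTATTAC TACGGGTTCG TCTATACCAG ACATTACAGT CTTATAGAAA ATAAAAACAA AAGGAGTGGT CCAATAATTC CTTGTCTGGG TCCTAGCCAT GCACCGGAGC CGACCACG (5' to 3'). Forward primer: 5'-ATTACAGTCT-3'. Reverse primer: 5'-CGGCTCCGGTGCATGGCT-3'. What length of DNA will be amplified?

80 bp

Scanning the template, ATTACAGTCT occurs at positions 103–112; this primer anneals to the bottom strand there with its 3' end pointing downstream.
The reverse primer's reverse complement is AGCCATGCACCGGAGCCG, which matches the template at positions 165–182.
Amplicon spans positions 103–182: 80 bp.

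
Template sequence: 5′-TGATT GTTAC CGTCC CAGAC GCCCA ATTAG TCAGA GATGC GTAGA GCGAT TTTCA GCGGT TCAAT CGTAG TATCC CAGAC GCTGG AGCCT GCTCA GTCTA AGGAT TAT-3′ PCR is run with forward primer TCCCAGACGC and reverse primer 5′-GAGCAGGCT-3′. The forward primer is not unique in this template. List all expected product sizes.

82 bp, 22 bp

The forward primer TCCCAGACGC matches the top strand at positions 13–22, 73–82.
The reverse primer's reverse complement is AGCCTGCTC, matching at positions 86–94.
Each forward site pairs with the reverse site to give a product ending at position 94: sizes 82, 22 bp.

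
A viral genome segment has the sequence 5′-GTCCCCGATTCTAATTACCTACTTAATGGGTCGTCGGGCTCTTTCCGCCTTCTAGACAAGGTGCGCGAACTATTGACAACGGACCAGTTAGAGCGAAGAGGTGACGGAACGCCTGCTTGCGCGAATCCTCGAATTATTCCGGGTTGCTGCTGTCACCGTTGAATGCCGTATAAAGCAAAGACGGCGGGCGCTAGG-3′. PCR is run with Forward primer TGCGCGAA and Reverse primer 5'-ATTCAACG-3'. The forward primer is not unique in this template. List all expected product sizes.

103 bp, 47 bp

The forward primer TGCGCGAA matches the top strand at positions 62–69, 118–125.
The reverse primer's reverse complement is CGTTGAAT, matching at positions 157–164.
Each forward site pairs with the reverse site to give a product ending at position 164: sizes 103, 47 bp.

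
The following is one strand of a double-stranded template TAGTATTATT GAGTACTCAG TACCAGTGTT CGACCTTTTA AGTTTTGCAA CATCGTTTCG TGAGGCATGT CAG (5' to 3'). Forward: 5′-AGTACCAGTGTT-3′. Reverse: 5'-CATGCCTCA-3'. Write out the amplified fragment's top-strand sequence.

Scanning the template, AGTACCAGTGTT occurs at positions 19–30; this primer anneals to the bottom strand there with its 3' end pointing downstream.
The reverse primer's reverse complement is TGAGGCATG, which matches the template at positions 61–69.
The product is the template from position 19 through 69 (51 bp).

5'-AGTACCAGTGTTCGACCTTTTAAGTTTTGCAACATCGTTTCGTGAGGCATG-3'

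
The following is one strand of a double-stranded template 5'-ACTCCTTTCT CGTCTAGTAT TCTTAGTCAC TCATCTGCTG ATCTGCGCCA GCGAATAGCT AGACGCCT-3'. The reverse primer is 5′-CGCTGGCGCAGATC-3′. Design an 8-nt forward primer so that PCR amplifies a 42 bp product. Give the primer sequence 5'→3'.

5'-GTCTAGTA-3'

The reverse primer's reverse complement GATCTGCGCCAGCG matches the template at positions 40–53, so the product ends at position 53.
A 42 bp product then starts at position 53 − 42 + 1 = 12.
The forward primer is identical to the top strand there: GTCTAGTA.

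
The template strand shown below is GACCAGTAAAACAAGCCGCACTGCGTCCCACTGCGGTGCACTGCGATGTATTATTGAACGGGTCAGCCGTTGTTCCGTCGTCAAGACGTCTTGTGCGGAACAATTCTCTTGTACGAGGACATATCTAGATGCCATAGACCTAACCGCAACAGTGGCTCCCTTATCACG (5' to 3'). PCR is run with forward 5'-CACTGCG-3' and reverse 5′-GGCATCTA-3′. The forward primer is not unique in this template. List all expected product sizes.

115 bp, 105 bp, 95 bp

The forward primer CACTGCG matches the top strand at positions 19–25, 29–35, 39–45.
The reverse primer's reverse complement is TAGATGCC, matching at positions 126–133.
Each forward site pairs with the reverse site to give a product ending at position 133: sizes 115, 105, 95 bp.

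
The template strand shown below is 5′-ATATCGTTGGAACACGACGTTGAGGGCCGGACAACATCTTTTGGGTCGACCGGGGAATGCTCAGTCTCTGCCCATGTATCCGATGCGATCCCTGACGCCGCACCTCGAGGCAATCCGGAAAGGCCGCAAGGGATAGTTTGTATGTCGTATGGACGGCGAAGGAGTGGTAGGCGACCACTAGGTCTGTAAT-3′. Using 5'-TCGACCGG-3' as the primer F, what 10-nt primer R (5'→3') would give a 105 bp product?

5'-ATACGACATA-3'

The forward primer binds at positions 46–53, so a 105 bp product ends at position 46 + 105 − 1 = 150.
The reverse primer anneals to the top strand over positions 141–150, i.e. to TATGTCGTAT.
Its sequence written 5'→3' is the reverse complement: ATACGACATA.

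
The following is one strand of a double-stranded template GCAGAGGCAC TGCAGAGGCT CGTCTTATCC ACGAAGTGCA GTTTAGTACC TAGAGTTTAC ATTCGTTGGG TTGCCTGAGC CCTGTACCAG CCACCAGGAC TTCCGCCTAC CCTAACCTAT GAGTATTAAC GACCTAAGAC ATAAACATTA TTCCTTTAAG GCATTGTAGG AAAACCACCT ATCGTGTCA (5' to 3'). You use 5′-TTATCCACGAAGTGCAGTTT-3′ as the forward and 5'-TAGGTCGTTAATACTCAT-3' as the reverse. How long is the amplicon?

Scanning the template, TTATCCACGAAGTGCAGTTT occurs at positions 25–44; this primer anneals to the bottom strand there with its 3' end pointing downstream.
The reverse primer's reverse complement is ATGAGTATTAACGACCTA, which matches the template at positions 119–136.
Amplicon spans positions 25–136: 112 bp.

112 bp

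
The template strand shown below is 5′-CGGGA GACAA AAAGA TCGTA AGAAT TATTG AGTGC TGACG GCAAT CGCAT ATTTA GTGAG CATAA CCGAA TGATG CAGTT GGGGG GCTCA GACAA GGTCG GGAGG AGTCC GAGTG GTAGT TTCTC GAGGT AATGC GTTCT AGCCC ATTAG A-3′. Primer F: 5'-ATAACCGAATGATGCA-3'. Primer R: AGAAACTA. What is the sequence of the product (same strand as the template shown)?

Forward primer ATAACCGAATGATGCA is found on the top strand at positions 62–77.
The reverse primer's reverse complement is TAGTTTCT, which matches the template at positions 117–124.
The product is the template from position 62 through 124 (63 bp).

5'-ATAACCGAATGATGCAGTTGGGGGGCTCAGACAAGGTCGGGAGGAGTCCGAGTGGTAGTTTCT-3'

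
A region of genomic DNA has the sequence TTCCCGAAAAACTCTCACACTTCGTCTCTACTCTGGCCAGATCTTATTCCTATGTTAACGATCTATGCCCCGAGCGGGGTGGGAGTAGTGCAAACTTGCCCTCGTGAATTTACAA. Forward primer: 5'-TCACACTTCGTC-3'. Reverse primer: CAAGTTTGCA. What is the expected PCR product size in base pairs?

84 bp

The forward primer matches the template at positions 15–26.
Reverse complement of the reverse primer: TGCAAACTTG. This occurs on the top strand at positions 89–98.
Product length = (reverse-primer end) − (forward-primer start) + 1 = 98 − 15 + 1 = 84 bp.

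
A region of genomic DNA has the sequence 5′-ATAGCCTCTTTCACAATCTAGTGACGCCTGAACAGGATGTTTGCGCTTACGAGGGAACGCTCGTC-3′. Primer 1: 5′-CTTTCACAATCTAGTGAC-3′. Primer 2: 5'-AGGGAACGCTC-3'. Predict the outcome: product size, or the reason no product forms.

Primer 1 (CTTTCACAATCTAGTGAC) matches the top strand at positions 8–25 (3' end points downstream).
Primer 2 (AGGGAACGCTC) also matches the top strand directly, at positions 52–62 — its reverse complement GAGCGTTCCCT is not present.
Both primers anneal to the bottom strand with 3' ends pointing the same way, so neither can prime synthesis back toward the other.

No product — both primers anneal to the same strand and extend in the same direction.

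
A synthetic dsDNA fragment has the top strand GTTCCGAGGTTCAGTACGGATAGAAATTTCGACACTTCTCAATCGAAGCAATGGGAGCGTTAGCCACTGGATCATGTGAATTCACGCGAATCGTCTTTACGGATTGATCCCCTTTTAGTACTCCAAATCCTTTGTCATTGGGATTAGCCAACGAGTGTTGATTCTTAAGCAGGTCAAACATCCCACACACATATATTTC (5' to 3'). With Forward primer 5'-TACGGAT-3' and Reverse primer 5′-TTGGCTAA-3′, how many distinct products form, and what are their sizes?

Two products: 137 bp, 54 bp

The forward primer TACGGAT matches the top strand at positions 15–21, 98–104.
The reverse primer's reverse complement is TTAGCCAA, matching at positions 144–151.
Each forward site pairs with the reverse site to give a product ending at position 151: sizes 137, 54 bp.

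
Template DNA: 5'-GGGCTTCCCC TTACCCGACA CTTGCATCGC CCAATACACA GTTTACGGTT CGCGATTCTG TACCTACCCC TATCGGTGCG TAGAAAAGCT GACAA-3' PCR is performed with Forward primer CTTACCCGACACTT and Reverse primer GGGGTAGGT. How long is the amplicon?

61 bp

Forward primer CTTACCCGACACTT is found on the top strand at positions 10–23.
Reverse complement of the reverse primer: ACCTACCCC. This occurs on the top strand at positions 62–70.
Amplicon spans positions 10–70: 61 bp.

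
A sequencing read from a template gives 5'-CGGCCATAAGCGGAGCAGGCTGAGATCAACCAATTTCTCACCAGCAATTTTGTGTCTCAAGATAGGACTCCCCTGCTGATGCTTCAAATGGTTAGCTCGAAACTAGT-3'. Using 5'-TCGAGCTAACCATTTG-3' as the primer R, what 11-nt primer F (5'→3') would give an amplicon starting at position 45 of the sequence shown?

The reverse primer's reverse complement CAAATGGTTAGCTCGA matches the template at positions 85–100; the product starts at position 45.
The forward primer is identical to the top strand over positions 45–55: CAATTTTGTGT.

5'-CAATTTTGTGT-3'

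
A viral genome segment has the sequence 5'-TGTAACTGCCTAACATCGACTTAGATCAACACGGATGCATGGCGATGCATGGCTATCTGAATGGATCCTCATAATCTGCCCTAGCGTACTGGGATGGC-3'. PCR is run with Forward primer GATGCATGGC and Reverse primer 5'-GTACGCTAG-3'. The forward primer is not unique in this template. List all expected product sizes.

The forward primer GATGCATGGC matches the top strand at positions 34–43, 44–53.
The reverse primer's reverse complement is CTAGCGTAC, matching at positions 81–89.
Each forward site pairs with the reverse site to give a product ending at position 89: sizes 56, 46 bp.

56 bp, 46 bp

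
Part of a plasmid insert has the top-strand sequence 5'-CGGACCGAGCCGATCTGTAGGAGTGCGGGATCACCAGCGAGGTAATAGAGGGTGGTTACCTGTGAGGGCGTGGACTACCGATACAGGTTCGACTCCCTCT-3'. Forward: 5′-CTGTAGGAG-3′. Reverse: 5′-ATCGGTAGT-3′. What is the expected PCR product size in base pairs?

Scanning the template, CTGTAGGAG occurs at positions 15–23; this primer anneals to the bottom strand there with its 3' end pointing downstream.
Reverse complement of the reverse primer: ACTACCGAT. This occurs on the top strand at positions 74–82.
The product runs from position 15 to position 82, so its length is 82 − 15 + 1 = 68 bp.

68 bp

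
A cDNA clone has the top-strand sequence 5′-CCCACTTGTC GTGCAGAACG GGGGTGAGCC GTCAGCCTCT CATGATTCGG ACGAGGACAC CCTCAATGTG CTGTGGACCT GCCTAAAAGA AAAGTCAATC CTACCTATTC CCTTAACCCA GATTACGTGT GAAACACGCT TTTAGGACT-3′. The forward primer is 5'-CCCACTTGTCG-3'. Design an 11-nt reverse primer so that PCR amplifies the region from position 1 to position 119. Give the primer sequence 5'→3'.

The product's 3' end on the top strand is position 119.
The reverse primer anneals to the top strand over positions 109–119, i.e. to TCCCTTAACCC.
Its sequence written 5'→3' is the reverse complement: GGGTTAAGGGA.

5'-GGGTTAAGGGA-3'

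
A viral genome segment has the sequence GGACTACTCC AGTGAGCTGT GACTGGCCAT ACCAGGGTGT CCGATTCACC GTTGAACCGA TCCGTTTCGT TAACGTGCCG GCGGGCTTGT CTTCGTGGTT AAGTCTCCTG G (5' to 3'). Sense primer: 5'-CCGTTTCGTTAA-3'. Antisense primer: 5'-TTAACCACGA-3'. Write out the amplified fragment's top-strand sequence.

Forward primer CCGTTTCGTTAA is found on the top strand at positions 62–73.
Taking the reverse complement of TTAACCACGA gives TCGTGGTTAA, found at positions 93–102 on the template; the primer anneals here to the top strand with its 3' end pointing upstream.
The product is the template from position 62 through 102 (41 bp).

5'-CCGTTTCGTTAACGTGCCGGCGGGCTTGTCTTCGTGGTTAA-3'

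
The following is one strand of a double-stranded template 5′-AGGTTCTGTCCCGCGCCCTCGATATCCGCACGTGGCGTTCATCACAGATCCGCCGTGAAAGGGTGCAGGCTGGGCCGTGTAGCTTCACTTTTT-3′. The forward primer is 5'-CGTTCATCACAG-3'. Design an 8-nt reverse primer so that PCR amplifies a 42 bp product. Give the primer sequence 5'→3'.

The forward primer binds at positions 36–47, so a 42 bp product ends at position 36 + 42 − 1 = 77.
The reverse primer anneals to the top strand over positions 70–77, i.e. to CTGGGCCG.
Its sequence written 5'→3' is the reverse complement: CGGCCCAG.

5'-CGGCCCAG-3'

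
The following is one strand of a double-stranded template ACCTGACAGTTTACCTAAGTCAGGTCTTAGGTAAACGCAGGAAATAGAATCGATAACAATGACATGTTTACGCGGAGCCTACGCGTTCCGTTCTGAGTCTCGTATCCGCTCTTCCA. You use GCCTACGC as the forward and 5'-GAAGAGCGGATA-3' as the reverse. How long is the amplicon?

38 bp

Scanning the template, GCCTACGC occurs at positions 77–84; this primer anneals to the bottom strand there with its 3' end pointing downstream.
Reverse complement of the reverse primer: TATCCGCTCTTC. This occurs on the top strand at positions 103–114.
The product runs from position 77 to position 114, so its length is 114 − 77 + 1 = 38 bp.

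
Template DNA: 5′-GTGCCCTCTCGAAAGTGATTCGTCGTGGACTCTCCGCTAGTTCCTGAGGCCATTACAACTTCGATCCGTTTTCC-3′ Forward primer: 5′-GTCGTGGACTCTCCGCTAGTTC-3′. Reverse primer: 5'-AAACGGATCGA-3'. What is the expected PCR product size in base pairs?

50 bp

Scanning the template, GTCGTGGACTCTCCGCTAGTTC occurs at positions 22–43; this primer anneals to the bottom strand there with its 3' end pointing downstream.
The reverse primer's reverse complement is TCGATCCGTTT, which matches the template at positions 61–71.
The product runs from position 22 to position 71, so its length is 71 − 22 + 1 = 50 bp.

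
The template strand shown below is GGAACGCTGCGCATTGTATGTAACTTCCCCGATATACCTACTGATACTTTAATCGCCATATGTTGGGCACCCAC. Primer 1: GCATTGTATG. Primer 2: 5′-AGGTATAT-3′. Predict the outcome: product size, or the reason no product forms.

Yes — a 29 bp product.

Primer 1 (GCATTGTATG) matches the top strand at positions 11–20; it acts as a forward primer.
Primer 2's reverse complement is ATATACCT, matching the top strand at positions 32–39; it acts as a reverse primer.
The 3' ends face each other across positions 11–39, giving a 29 bp product.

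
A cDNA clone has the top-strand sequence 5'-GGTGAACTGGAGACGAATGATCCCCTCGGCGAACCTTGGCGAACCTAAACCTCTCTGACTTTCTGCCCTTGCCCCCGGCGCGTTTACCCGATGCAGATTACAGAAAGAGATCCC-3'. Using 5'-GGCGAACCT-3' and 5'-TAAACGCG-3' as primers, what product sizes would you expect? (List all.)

The forward primer GGCGAACCT matches the top strand at positions 28–36, 38–46.
The reverse primer's reverse complement is CGCGTTTA, matching at positions 79–86.
Each forward site pairs with the reverse site to give a product ending at position 86: sizes 59, 49 bp.

59 bp, 49 bp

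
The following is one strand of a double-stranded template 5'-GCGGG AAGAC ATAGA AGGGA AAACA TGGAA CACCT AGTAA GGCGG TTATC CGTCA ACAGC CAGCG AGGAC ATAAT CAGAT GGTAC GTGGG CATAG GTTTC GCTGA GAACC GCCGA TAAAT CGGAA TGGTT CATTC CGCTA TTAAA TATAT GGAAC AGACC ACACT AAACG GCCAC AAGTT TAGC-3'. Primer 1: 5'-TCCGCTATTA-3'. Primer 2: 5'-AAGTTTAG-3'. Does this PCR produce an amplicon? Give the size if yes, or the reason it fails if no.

No product — both primers anneal to the same strand and extend in the same direction.

Primer 1 (TCCGCTATTA) matches the top strand at positions 134–143 (3' end points downstream).
Primer 2 (AAGTTTAG) also matches the top strand directly, at positions 176–183 — its reverse complement CTAAACTT is not present.
Both primers anneal to the bottom strand with 3' ends pointing the same way, so neither can prime synthesis back toward the other.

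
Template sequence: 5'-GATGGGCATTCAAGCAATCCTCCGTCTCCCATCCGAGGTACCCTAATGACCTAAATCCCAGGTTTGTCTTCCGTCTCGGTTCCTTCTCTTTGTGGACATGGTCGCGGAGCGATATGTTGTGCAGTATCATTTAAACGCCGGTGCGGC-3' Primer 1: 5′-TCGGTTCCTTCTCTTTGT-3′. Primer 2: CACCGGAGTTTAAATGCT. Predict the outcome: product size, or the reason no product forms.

Primer 2 (CACCGGAGTTTAAATGCT) does not match the top strand, and its reverse complement AGCATTTAAACTCCGGTG does not match either.
With no annealing site for primer 2, no amplification occurs.

No product — primer 2 has no binding site in the template.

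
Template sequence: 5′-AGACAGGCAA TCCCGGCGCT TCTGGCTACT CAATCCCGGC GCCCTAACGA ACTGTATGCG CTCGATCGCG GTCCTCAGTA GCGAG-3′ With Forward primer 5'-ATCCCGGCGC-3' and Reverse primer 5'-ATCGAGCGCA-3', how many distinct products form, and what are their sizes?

Two products: 57 bp, 34 bp

The forward primer ATCCCGGCGC matches the top strand at positions 10–19, 33–42.
The reverse primer's reverse complement is TGCGCTCGAT, matching at positions 57–66.
Each forward site pairs with the reverse site to give a product ending at position 66: sizes 57, 34 bp.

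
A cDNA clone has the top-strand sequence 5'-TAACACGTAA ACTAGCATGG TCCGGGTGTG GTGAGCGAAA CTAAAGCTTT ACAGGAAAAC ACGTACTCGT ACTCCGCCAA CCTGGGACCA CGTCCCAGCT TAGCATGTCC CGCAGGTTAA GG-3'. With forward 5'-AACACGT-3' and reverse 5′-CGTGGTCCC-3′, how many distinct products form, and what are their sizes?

Two products: 91 bp, 35 bp

The forward primer AACACGT matches the top strand at positions 2–8, 58–64.
The reverse primer's reverse complement is GGGACCACG, matching at positions 84–92.
Each forward site pairs with the reverse site to give a product ending at position 92: sizes 91, 35 bp.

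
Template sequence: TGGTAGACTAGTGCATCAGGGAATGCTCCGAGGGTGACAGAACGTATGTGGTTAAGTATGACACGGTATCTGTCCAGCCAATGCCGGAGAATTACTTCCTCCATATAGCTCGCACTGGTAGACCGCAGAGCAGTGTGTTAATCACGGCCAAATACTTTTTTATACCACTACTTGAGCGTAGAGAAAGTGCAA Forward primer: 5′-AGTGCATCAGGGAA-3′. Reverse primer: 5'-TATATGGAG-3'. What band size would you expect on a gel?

Scanning the template, AGTGCATCAGGGAA occurs at positions 10–23; this primer anneals to the bottom strand there with its 3' end pointing downstream.
The reverse primer's reverse complement is CTCCATATA, which matches the template at positions 99–107.
Product length = (reverse-primer end) − (forward-primer start) + 1 = 107 − 10 + 1 = 98 bp.

98 bp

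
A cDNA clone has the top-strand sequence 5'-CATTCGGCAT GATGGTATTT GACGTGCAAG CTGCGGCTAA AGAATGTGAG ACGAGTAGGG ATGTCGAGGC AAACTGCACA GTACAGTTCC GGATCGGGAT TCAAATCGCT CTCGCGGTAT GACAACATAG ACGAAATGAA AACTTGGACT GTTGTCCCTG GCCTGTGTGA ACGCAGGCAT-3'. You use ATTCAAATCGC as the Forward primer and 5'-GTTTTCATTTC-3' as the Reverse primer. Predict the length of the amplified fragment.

Scanning the template, ATTCAAATCGC occurs at positions 99–109; this primer anneals to the bottom strand there with its 3' end pointing downstream.
Taking the reverse complement of GTTTTCATTTC gives GAAATGAAAAC, found at positions 133–143 on the template; the primer anneals here to the top strand with its 3' end pointing upstream.
Amplicon spans positions 99–143: 45 bp.

45 bp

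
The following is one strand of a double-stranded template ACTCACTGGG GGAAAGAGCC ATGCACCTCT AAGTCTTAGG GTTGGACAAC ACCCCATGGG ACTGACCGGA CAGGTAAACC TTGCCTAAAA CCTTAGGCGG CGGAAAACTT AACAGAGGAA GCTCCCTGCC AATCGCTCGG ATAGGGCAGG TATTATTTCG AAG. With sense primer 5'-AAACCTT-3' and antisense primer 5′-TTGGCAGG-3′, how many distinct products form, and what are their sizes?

The forward primer AAACCTT matches the top strand at positions 76–82, 88–94.
The reverse primer's reverse complement is CCTGCCAA, matching at positions 125–132.
Each forward site pairs with the reverse site to give a product ending at position 132: sizes 57, 45 bp.

Two products: 57 bp, 45 bp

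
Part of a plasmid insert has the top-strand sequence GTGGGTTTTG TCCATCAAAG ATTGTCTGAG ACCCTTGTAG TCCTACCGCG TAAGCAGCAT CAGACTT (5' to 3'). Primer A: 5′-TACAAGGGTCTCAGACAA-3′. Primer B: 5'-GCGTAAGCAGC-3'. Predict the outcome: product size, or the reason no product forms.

No product — the primers' 3' ends point away from each other.

Primer A (TACAAGGGTCTCAGACAA) has reverse complement TTGTCTGAGACCCTTGTA, which matches the top strand at positions 22–39; primer A anneals to the top strand there with its 3' end pointing upstream toward position 22.
Primer B (GCGTAAGCAGC) matches the top strand directly at positions 48–58; it anneals to the bottom strand with its 3' end pointing downstream toward position 58.
The 3' ends diverge (primer A extends toward position 1, primer B toward position 67), so the primers never converge on a shared product.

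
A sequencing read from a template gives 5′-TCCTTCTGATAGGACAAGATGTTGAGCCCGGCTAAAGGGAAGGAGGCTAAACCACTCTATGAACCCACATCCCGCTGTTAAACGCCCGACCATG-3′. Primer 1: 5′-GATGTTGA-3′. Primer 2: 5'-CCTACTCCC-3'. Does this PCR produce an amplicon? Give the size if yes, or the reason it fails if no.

No product — primer 2 has no binding site in the template.

Primer 2 (CCTACTCCC) does not match the top strand, and its reverse complement GGGAGTAGG does not match either.
With no annealing site for primer 2, no amplification occurs.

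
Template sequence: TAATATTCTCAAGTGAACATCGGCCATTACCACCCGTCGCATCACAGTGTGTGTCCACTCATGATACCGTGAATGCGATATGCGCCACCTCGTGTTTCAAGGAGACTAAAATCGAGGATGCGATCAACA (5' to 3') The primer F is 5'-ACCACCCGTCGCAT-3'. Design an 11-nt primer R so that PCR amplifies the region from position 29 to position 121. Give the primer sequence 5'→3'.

The product's 3' end on the top strand is position 121.
The reverse primer anneals to the top strand over positions 111–121, i.e. to ATCGAGGATGC.
Its sequence written 5'→3' is the reverse complement: GCATCCTCGAT.

5'-GCATCCTCGAT-3'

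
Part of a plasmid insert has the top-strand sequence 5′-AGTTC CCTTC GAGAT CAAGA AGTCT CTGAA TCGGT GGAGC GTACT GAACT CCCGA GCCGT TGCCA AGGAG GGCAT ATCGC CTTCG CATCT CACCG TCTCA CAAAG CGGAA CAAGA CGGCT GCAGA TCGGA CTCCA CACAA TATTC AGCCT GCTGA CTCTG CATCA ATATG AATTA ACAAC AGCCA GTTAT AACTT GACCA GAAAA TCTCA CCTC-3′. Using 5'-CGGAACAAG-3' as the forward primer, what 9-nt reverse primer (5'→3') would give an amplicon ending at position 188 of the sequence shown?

5'-AACTGGCTG-3'

The forward primer binds at positions 106–114; the product's 3' end on the top strand is position 188.
The reverse primer anneals to the top strand over positions 180–188, i.e. to CAGCCAGTT.
Its sequence written 5'→3' is the reverse complement: AACTGGCTG.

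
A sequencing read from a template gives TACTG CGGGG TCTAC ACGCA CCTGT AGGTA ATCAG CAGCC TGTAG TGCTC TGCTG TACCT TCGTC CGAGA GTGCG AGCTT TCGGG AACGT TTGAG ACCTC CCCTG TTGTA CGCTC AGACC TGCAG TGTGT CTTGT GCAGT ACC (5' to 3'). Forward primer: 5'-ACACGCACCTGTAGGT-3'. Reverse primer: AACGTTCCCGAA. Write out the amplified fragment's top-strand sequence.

5'-ACACGCACCTGTAGGTAATCAGCAGCCTGTAGTGCTCTGCTGTACCTTCGTCCGAGAGTGCGAGCTTTCGGGAACGTT-3'

Scanning the template, ACACGCACCTGTAGGT occurs at positions 14–29; this primer anneals to the bottom strand there with its 3' end pointing downstream.
Taking the reverse complement of AACGTTCCCGAA gives TTCGGGAACGTT, found at positions 80–91 on the template; the primer anneals here to the top strand with its 3' end pointing upstream.
The product is the template from position 14 through 91 (78 bp).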